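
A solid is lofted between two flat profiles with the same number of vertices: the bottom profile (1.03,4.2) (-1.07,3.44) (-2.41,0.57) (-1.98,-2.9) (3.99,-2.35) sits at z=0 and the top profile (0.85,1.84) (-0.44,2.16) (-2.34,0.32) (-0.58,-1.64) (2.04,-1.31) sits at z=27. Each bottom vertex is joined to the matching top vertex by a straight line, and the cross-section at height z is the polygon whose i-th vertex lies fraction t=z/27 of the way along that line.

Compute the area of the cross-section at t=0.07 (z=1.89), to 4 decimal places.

Cross-section at t=0.07: each vertex is (1-t)·p0[i] + t·p1[i].
  v1: (1-0.07)·(1.03,4.2) + 0.07·(0.85,1.84) = (1.0174,4.0348)
  v2: (1-0.07)·(-1.07,3.44) + 0.07·(-0.44,2.16) = (-1.0259,3.3504)
  v3: (1-0.07)·(-2.41,0.57) + 0.07·(-2.34,0.32) = (-2.4051,0.5525)
  v4: (1-0.07)·(-1.98,-2.9) + 0.07·(-0.58,-1.64) = (-1.8820,-2.8118)
  v5: (1-0.07)·(3.99,-2.35) + 0.07·(2.04,-1.31) = (3.8535,-2.2772)
Shoelace sum Σ(x_i·y_{i+1} − x_{i+1}·y_i):
  i=1: 1.0174·3.3504 − -1.0259·4.0348 = +7.5480 (running +7.5480)
  i=2: -1.0259·0.5525 − -2.4051·3.3504 = +7.4912 (running +15.0392)
  i=3: -2.4051·-2.8118 − -1.8820·0.5525 = +7.8025 (running +22.8417)
  i=4: -1.8820·-2.2772 − 3.8535·-2.8118 = +15.1210 (running +37.9627)
  i=5: 3.8535·4.0348 − 1.0174·-2.2772 = +17.8649 (running +55.8276)
Area = |Σ|/2 = |55.8276|/2 = 27.9138

Area at t=0.07: 27.9138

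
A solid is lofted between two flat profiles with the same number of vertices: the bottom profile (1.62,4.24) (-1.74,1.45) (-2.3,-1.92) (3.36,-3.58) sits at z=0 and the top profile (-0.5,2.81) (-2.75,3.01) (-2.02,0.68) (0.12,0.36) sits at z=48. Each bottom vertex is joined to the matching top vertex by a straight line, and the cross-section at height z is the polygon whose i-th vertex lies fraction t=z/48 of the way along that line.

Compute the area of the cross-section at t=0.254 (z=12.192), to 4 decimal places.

Area at t=0.254: 18.9681

Cross-section at t=0.254: each vertex is (1-t)·p0[i] + t·p1[i].
  v1: (1-0.254)·(1.62,4.24) + 0.254·(-0.5,2.81) = (1.0815,3.8768)
  v2: (1-0.254)·(-1.74,1.45) + 0.254·(-2.75,3.01) = (-1.9965,1.8462)
  v3: (1-0.254)·(-2.3,-1.92) + 0.254·(-2.02,0.68) = (-2.2289,-1.2596)
  v4: (1-0.254)·(3.36,-3.58) + 0.254·(0.12,0.36) = (2.5370,-2.5792)
Shoelace sum Σ(x_i·y_{i+1} − x_{i+1}·y_i):
  i=1: 1.0815·1.8462 − -1.9965·3.8768 = +9.7369 (running +9.7369)
  i=2: -1.9965·-1.2596 − -2.2289·1.8462 = +6.6299 (running +16.3668)
  i=3: -2.2289·-2.5792 − 2.5370·-1.2596 = +8.9445 (running +25.3113)
  i=4: 2.5370·3.8768 − 1.0815·-2.5792 = +12.6250 (running +37.9363)
Area = |Σ|/2 = |37.9363|/2 = 18.9681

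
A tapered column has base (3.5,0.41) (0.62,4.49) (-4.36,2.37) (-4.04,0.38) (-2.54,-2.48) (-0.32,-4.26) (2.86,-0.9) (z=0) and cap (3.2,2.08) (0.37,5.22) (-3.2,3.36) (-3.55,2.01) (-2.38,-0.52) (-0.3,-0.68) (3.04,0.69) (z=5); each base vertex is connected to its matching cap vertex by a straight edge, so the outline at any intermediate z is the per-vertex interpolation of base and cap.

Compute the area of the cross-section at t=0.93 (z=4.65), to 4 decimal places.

Area at t=0.93: 27.6680

Cross-section at t=0.93: each vertex is (1-t)·p0[i] + t·p1[i].
  v1: (1-0.93)·(3.5,0.41) + 0.93·(3.2,2.08) = (3.2210,1.9631)
  v2: (1-0.93)·(0.62,4.49) + 0.93·(0.37,5.22) = (0.3875,5.1689)
  v3: (1-0.93)·(-4.36,2.37) + 0.93·(-3.2,3.36) = (-3.2812,3.2907)
  v4: (1-0.93)·(-4.04,0.38) + 0.93·(-3.55,2.01) = (-3.5843,1.8959)
  v5: (1-0.93)·(-2.54,-2.48) + 0.93·(-2.38,-0.52) = (-2.3912,-0.6572)
  v6: (1-0.93)·(-0.32,-4.26) + 0.93·(-0.3,-0.68) = (-0.3014,-0.9306)
  v7: (1-0.93)·(2.86,-0.9) + 0.93·(3.04,0.69) = (3.0274,0.5787)
Shoelace sum Σ(x_i·y_{i+1} − x_{i+1}·y_i):
  i=1: 3.2210·5.1689 − 0.3875·1.9631 = +15.8883 (running +15.8883)
  i=2: 0.3875·3.2907 − -3.2812·5.1689 = +18.2353 (running +34.1237)
  i=3: -3.2812·1.8959 − -3.5843·3.2907 = +5.5740 (running +39.6977)
  i=4: -3.5843·-0.6572 − -2.3912·1.8959 = +6.8891 (running +46.5868)
  i=5: -2.3912·-0.9306 − -0.3014·-0.6572 = +2.0272 (running +48.6139)
  i=6: -0.3014·0.5787 − 3.0274·-0.9306 = +2.6429 (running +51.2568)
  i=7: 3.0274·1.9631 − 3.2210·0.5787 = +4.0791 (running +55.3359)
Area = |Σ|/2 = |55.3359|/2 = 27.6680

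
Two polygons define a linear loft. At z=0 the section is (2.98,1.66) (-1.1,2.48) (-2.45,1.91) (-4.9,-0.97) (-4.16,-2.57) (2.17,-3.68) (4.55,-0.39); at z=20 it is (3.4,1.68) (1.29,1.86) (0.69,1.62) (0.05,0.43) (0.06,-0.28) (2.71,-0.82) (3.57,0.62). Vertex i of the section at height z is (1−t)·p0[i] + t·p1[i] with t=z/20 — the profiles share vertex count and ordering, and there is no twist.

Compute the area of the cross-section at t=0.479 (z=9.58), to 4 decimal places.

Cross-section at t=0.479: each vertex is (1-t)·p0[i] + t·p1[i].
  v1: (1-0.479)·(2.98,1.66) + 0.479·(3.4,1.68) = (3.1812,1.6696)
  v2: (1-0.479)·(-1.1,2.48) + 0.479·(1.29,1.86) = (0.0448,2.1830)
  v3: (1-0.479)·(-2.45,1.91) + 0.479·(0.69,1.62) = (-0.9459,1.7711)
  v4: (1-0.479)·(-4.9,-0.97) + 0.479·(0.05,0.43) = (-2.5290,-0.2994)
  v5: (1-0.479)·(-4.16,-2.57) + 0.479·(0.06,-0.28) = (-2.1386,-1.4731)
  v6: (1-0.479)·(2.17,-3.68) + 0.479·(2.71,-0.82) = (2.4287,-2.3101)
  v7: (1-0.479)·(4.55,-0.39) + 0.479·(3.57,0.62) = (4.0806,0.0938)
Shoelace sum Σ(x_i·y_{i+1} − x_{i+1}·y_i):
  i=1: 3.1812·2.1830 − 0.0448·1.6696 = +6.8698 (running +6.8698)
  i=2: 0.0448·1.7711 − -0.9459·2.1830 = +2.1444 (running +9.0141)
  i=3: -0.9459·-0.2994 − -2.5290·1.7711 = +4.7622 (running +13.7763)
  i=4: -2.5290·-1.4731 − -2.1386·-0.2994 = +3.0851 (running +16.8614)
  i=5: -2.1386·-2.3101 − 2.4287·-1.4731 = +8.5180 (running +25.3794)
  i=6: 2.4287·0.0938 − 4.0806·-2.3101 = +9.6542 (running +35.0336)
  i=7: 4.0806·1.6696 − 3.1812·0.0938 = +6.5145 (running +41.5481)
Area = |Σ|/2 = |41.5481|/2 = 20.7740

Area at t=0.479: 20.7740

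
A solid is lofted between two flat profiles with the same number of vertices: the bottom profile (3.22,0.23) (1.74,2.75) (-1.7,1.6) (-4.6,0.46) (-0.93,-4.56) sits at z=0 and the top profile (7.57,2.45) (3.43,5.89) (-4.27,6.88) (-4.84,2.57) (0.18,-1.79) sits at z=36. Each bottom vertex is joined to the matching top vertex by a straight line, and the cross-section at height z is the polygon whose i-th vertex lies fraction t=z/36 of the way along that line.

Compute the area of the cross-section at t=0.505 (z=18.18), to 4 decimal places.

Cross-section at t=0.505: each vertex is (1-t)·p0[i] + t·p1[i].
  v1: (1-0.505)·(3.22,0.23) + 0.505·(7.57,2.45) = (5.4168,1.3511)
  v2: (1-0.505)·(1.74,2.75) + 0.505·(3.43,5.89) = (2.5934,4.3357)
  v3: (1-0.505)·(-1.7,1.6) + 0.505·(-4.27,6.88) = (-2.9978,4.2664)
  v4: (1-0.505)·(-4.6,0.46) + 0.505·(-4.84,2.57) = (-4.7212,1.5255)
  v5: (1-0.505)·(-0.93,-4.56) + 0.505·(0.18,-1.79) = (-0.3695,-3.1611)
Shoelace sum Σ(x_i·y_{i+1} − x_{i+1}·y_i):
  i=1: 5.4168·4.3357 − 2.5934·1.3511 = +19.9814 (running +19.9814)
  i=2: 2.5934·4.2664 − -2.9978·4.3357 = +24.0625 (running +44.0439)
  i=3: -2.9978·1.5255 − -4.7212·4.2664 = +15.5692 (running +59.6130)
  i=4: -4.7212·-3.1611 − -0.3695·1.5255 = +15.4880 (running +75.1011)
  i=5: -0.3695·1.3511 − 5.4168·-3.1611 = +16.6240 (running +91.7251)
Area = |Σ|/2 = |91.7251|/2 = 45.8625

Area at t=0.505: 45.8625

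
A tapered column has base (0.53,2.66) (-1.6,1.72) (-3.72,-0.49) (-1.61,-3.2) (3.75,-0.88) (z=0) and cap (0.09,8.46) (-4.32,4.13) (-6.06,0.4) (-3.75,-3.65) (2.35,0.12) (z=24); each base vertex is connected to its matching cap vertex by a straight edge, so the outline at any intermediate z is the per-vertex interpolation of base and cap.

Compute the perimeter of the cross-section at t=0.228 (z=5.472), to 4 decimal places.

Perimeter at t=0.228: 21.7811

Cross-section at t=0.228: each vertex is (1-t)·p0[i] + t·p1[i].
  v1: (1-0.228)·(0.53,2.66) + 0.228·(0.09,8.46) = (0.4297,3.9824)
  v2: (1-0.228)·(-1.6,1.72) + 0.228·(-4.32,4.13) = (-2.2202,2.2695)
  v3: (1-0.228)·(-3.72,-0.49) + 0.228·(-6.06,0.4) = (-4.2535,-0.2871)
  v4: (1-0.228)·(-1.61,-3.2) + 0.228·(-3.75,-3.65) = (-2.0979,-3.3026)
  v5: (1-0.228)·(3.75,-0.88) + 0.228·(2.35,0.12) = (3.4308,-0.6520)
Perimeter = Σ |v_{i+1} − v_i|:
  edge 1→2: √(-2.6498² + -1.7129²) = 3.1553 (running 3.1553)
  edge 2→3: √(-2.0334² + -2.5566²) = 3.2666 (running 6.4219)
  edge 3→4: √(2.1556² + -3.0155²) = 3.7067 (running 10.1286)
  edge 4→5: √(5.5287² + 2.6506²) = 6.1313 (running 16.2599)
  edge 5→1: √(-3.0011² + 4.6344²) = 5.5213 (running 21.7811)
Perimeter = 21.7811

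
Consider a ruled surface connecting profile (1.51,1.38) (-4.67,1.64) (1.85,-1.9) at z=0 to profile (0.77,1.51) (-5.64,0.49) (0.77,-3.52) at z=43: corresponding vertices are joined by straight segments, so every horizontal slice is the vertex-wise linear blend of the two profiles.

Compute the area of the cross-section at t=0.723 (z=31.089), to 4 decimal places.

Area at t=0.723: 14.4541

Cross-section at t=0.723: each vertex is (1-t)·p0[i] + t·p1[i].
  v1: (1-0.723)·(1.51,1.38) + 0.723·(0.77,1.51) = (0.9750,1.4740)
  v2: (1-0.723)·(-4.67,1.64) + 0.723·(-5.64,0.49) = (-5.3713,0.8085)
  v3: (1-0.723)·(1.85,-1.9) + 0.723·(0.77,-3.52) = (1.0692,-3.0713)
Shoelace sum Σ(x_i·y_{i+1} − x_{i+1}·y_i):
  i=1: 0.9750·0.8085 − -5.3713·1.4740 = +8.7056 (running +8.7056)
  i=2: -5.3713·-3.0713 − 1.0692·0.8085 = +15.6322 (running +24.3378)
  i=3: 1.0692·1.4740 − 0.9750·-3.0713 = +4.5703 (running +28.9081)
Area = |Σ|/2 = |28.9081|/2 = 14.4541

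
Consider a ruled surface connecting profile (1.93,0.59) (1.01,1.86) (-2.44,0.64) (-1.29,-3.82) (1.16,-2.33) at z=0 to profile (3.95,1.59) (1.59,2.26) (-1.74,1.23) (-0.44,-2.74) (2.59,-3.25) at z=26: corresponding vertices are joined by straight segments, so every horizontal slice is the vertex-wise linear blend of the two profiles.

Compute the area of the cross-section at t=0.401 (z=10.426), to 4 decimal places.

Cross-section at t=0.401: each vertex is (1-t)·p0[i] + t·p1[i].
  v1: (1-0.401)·(1.93,0.59) + 0.401·(3.95,1.59) = (2.7400,0.9910)
  v2: (1-0.401)·(1.01,1.86) + 0.401·(1.59,2.26) = (1.2426,2.0204)
  v3: (1-0.401)·(-2.44,0.64) + 0.401·(-1.74,1.23) = (-2.1593,0.8766)
  v4: (1-0.401)·(-1.29,-3.82) + 0.401·(-0.44,-2.74) = (-0.9492,-3.3869)
  v5: (1-0.401)·(1.16,-2.33) + 0.401·(2.59,-3.25) = (1.7334,-2.6989)
Shoelace sum Σ(x_i·y_{i+1} − x_{i+1}·y_i):
  i=1: 2.7400·2.0204 − 1.2426·0.9910 = +4.3045 (running +4.3045)
  i=2: 1.2426·0.8766 − -2.1593·2.0204 = +5.4519 (running +9.7564)
  i=3: -2.1593·-3.3869 − -0.9492·0.8766 = +8.1454 (running +17.9018)
  i=4: -0.9492·-2.6989 − 1.7334·-3.3869 = +8.4327 (running +26.3345)
  i=5: 1.7334·0.9910 − 2.7400·-2.6989 = +9.1129 (running +35.4474)
Area = |Σ|/2 = |35.4474|/2 = 17.7237

Area at t=0.401: 17.7237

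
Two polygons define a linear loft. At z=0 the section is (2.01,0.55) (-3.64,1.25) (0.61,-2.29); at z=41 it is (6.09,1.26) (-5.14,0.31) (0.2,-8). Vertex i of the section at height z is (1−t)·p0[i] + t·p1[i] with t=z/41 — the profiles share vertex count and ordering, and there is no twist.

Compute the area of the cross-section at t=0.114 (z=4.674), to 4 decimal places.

Area at t=0.114: 11.7160

Cross-section at t=0.114: each vertex is (1-t)·p0[i] + t·p1[i].
  v1: (1-0.114)·(2.01,0.55) + 0.114·(6.09,1.26) = (2.4751,0.6309)
  v2: (1-0.114)·(-3.64,1.25) + 0.114·(-5.14,0.31) = (-3.8110,1.1428)
  v3: (1-0.114)·(0.61,-2.29) + 0.114·(0.2,-8) = (0.5633,-2.9409)
Shoelace sum Σ(x_i·y_{i+1} − x_{i+1}·y_i):
  i=1: 2.4751·1.1428 − -3.8110·0.6309 = +5.2332 (running +5.2332)
  i=2: -3.8110·-2.9409 − 0.5633·1.1428 = +10.5642 (running +15.7974)
  i=3: 0.5633·0.6309 − 2.4751·-2.9409 = +7.6346 (running +23.4319)
Area = |Σ|/2 = |23.4319|/2 = 11.7160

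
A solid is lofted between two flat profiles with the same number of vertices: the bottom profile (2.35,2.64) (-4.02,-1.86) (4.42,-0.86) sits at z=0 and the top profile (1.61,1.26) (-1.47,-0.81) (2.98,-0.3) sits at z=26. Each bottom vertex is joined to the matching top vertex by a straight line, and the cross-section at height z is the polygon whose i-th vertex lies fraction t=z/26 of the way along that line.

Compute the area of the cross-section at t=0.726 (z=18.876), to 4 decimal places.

Area at t=0.726: 6.3001

Cross-section at t=0.726: each vertex is (1-t)·p0[i] + t·p1[i].
  v1: (1-0.726)·(2.35,2.64) + 0.726·(1.61,1.26) = (1.8128,1.6381)
  v2: (1-0.726)·(-4.02,-1.86) + 0.726·(-1.47,-0.81) = (-2.1687,-1.0977)
  v3: (1-0.726)·(4.42,-0.86) + 0.726·(2.98,-0.3) = (3.3746,-0.4534)
Shoelace sum Σ(x_i·y_{i+1} − x_{i+1}·y_i):
  i=1: 1.8128·-1.0977 − -2.1687·1.6381 = +1.5627 (running +1.5627)
  i=2: -2.1687·-0.4534 − 3.3746·-1.0977 = +4.6876 (running +6.2504)
  i=3: 3.3746·1.6381 − 1.8128·-0.4534 = +6.3499 (running +12.6003)
Area = |Σ|/2 = |12.6003|/2 = 6.3001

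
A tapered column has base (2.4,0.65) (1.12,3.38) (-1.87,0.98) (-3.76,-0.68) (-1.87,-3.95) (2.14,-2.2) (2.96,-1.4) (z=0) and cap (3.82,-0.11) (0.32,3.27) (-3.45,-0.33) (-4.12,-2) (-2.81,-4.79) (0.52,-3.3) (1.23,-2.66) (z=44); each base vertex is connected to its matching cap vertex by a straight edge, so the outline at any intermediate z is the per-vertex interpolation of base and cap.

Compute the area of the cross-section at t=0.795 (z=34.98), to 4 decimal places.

Cross-section at t=0.795: each vertex is (1-t)·p0[i] + t·p1[i].
  v1: (1-0.795)·(2.4,0.65) + 0.795·(3.82,-0.11) = (3.5289,0.0458)
  v2: (1-0.795)·(1.12,3.38) + 0.795·(0.32,3.27) = (0.4840,3.2925)
  v3: (1-0.795)·(-1.87,0.98) + 0.795·(-3.45,-0.33) = (-3.1261,-0.0615)
  v4: (1-0.795)·(-3.76,-0.68) + 0.795·(-4.12,-2) = (-4.0462,-1.7294)
  v5: (1-0.795)·(-1.87,-3.95) + 0.795·(-2.81,-4.79) = (-2.6173,-4.6178)
  v6: (1-0.795)·(2.14,-2.2) + 0.795·(0.52,-3.3) = (0.8521,-3.0745)
  v7: (1-0.795)·(2.96,-1.4) + 0.795·(1.23,-2.66) = (1.5846,-2.4017)
Shoelace sum Σ(x_i·y_{i+1} − x_{i+1}·y_i):
  i=1: 3.5289·3.2925 − 0.4840·0.0458 = +11.5969 (running +11.5969)
  i=2: 0.4840·-0.0615 − -3.1261·3.2925 = +10.2631 (running +21.8600)
  i=3: -3.1261·-1.7294 − -4.0462·-0.0615 = +5.1576 (running +27.0176)
  i=4: -4.0462·-4.6178 − -2.6173·-1.7294 = +14.1582 (running +41.1758)
  i=5: -2.6173·-3.0745 − 0.8521·-4.6178 = +11.9817 (running +53.1575)
  i=6: 0.8521·-2.4017 − 1.5846·-3.0745 = +2.8255 (running +55.9831)
  i=7: 1.5846·0.0458 − 3.5289·-2.4017 = +8.5479 (running +64.5310)
Area = |Σ|/2 = |64.5310|/2 = 32.2655

Area at t=0.795: 32.2655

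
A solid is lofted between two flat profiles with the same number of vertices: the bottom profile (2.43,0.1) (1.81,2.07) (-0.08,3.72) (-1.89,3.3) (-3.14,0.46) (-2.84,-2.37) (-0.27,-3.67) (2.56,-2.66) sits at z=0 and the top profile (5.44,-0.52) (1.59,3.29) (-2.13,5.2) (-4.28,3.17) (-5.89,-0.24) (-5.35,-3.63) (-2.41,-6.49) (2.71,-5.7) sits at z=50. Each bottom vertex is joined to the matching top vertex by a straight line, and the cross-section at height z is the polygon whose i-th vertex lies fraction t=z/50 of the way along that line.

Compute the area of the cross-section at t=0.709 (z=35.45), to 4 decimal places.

Cross-section at t=0.709: each vertex is (1-t)·p0[i] + t·p1[i].
  v1: (1-0.709)·(2.43,0.1) + 0.709·(5.44,-0.52) = (4.5641,-0.3396)
  v2: (1-0.709)·(1.81,2.07) + 0.709·(1.59,3.29) = (1.6540,2.9350)
  v3: (1-0.709)·(-0.08,3.72) + 0.709·(-2.13,5.2) = (-1.5334,4.7693)
  v4: (1-0.709)·(-1.89,3.3) + 0.709·(-4.28,3.17) = (-3.5845,3.2078)
  v5: (1-0.709)·(-3.14,0.46) + 0.709·(-5.89,-0.24) = (-5.0897,-0.0363)
  v6: (1-0.709)·(-2.84,-2.37) + 0.709·(-5.35,-3.63) = (-4.6196,-3.2633)
  v7: (1-0.709)·(-0.27,-3.67) + 0.709·(-2.41,-6.49) = (-1.7873,-5.6694)
  v8: (1-0.709)·(2.56,-2.66) + 0.709·(2.71,-5.7) = (2.6663,-4.8154)
Shoelace sum Σ(x_i·y_{i+1} − x_{i+1}·y_i):
  i=1: 4.5641·2.9350 − 1.6540·-0.3396 = +13.9572 (running +13.9572)
  i=2: 1.6540·4.7693 − -1.5334·2.9350 = +12.3892 (running +26.3464)
  i=3: -1.5334·3.2078 − -3.5845·4.7693 = +12.1766 (running +38.5230)
  i=4: -3.5845·-0.0363 − -5.0897·3.2078 = +16.4572 (running +54.9802)
  i=5: -5.0897·-3.2633 − -4.6196·-0.0363 = +16.4419 (running +71.4221)
  i=6: -4.6196·-5.6694 − -1.7873·-3.2633 = +20.3578 (running +91.7798)
  i=7: -1.7873·-4.8154 − 2.6663·-5.6694 = +23.7229 (running +115.5027)
  i=8: 2.6663·-0.3396 − 4.5641·-4.8154 = +21.0723 (running +136.5750)
Area = |Σ|/2 = |136.5750|/2 = 68.2875

Area at t=0.709: 68.2875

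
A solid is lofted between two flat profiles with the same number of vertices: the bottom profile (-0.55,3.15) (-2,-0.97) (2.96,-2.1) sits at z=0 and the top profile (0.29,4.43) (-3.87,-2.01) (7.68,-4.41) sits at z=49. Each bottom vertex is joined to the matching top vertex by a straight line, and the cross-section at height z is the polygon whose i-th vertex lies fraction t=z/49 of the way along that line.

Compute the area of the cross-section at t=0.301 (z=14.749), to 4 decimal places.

Cross-section at t=0.301: each vertex is (1-t)·p0[i] + t·p1[i].
  v1: (1-0.301)·(-0.55,3.15) + 0.301·(0.29,4.43) = (-0.2972,3.5353)
  v2: (1-0.301)·(-2,-0.97) + 0.301·(-3.87,-2.01) = (-2.5629,-1.2830)
  v3: (1-0.301)·(2.96,-2.1) + 0.301·(7.68,-4.41) = (4.3807,-2.7953)
Shoelace sum Σ(x_i·y_{i+1} − x_{i+1}·y_i):
  i=1: -0.2972·-1.2830 − -2.5629·3.5353 = +9.4417 (running +9.4417)
  i=2: -2.5629·-2.7953 − 4.3807·-1.2830 = +12.7847 (running +22.2264)
  i=3: 4.3807·3.5353 − -0.2972·-2.7953 = +14.6564 (running +36.8828)
Area = |Σ|/2 = |36.8828|/2 = 18.4414

Area at t=0.301: 18.4414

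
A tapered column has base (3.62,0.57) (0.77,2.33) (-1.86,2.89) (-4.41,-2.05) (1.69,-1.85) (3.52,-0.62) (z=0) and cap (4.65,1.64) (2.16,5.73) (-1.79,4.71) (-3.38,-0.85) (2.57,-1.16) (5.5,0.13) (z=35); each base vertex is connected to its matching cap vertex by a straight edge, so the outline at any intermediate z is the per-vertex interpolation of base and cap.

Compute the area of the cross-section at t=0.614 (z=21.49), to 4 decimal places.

Area at t=0.614: 35.0280

Cross-section at t=0.614: each vertex is (1-t)·p0[i] + t·p1[i].
  v1: (1-0.614)·(3.62,0.57) + 0.614·(4.65,1.64) = (4.2524,1.2270)
  v2: (1-0.614)·(0.77,2.33) + 0.614·(2.16,5.73) = (1.6235,4.4176)
  v3: (1-0.614)·(-1.86,2.89) + 0.614·(-1.79,4.71) = (-1.8170,4.0075)
  v4: (1-0.614)·(-4.41,-2.05) + 0.614·(-3.38,-0.85) = (-3.7776,-1.3132)
  v5: (1-0.614)·(1.69,-1.85) + 0.614·(2.57,-1.16) = (2.2303,-1.4263)
  v6: (1-0.614)·(3.52,-0.62) + 0.614·(5.5,0.13) = (4.7357,-0.1595)
Shoelace sum Σ(x_i·y_{i+1} − x_{i+1}·y_i):
  i=1: 4.2524·4.4176 − 1.6235·1.2270 = +16.7935 (running +16.7935)
  i=2: 1.6235·4.0075 − -1.8170·4.4176 = +14.5329 (running +31.3264)
  i=3: -1.8170·-1.3132 − -3.7776·4.0075 = +17.5247 (running +48.8511)
  i=4: -3.7776·-1.4263 − 2.2303·-1.3132 = +8.3170 (running +57.1680)
  i=5: 2.2303·-0.1595 − 4.7357·-1.4263 = +6.3990 (running +63.5671)
  i=6: 4.7357·1.2270 − 4.2524·-0.1595 = +6.4889 (running +70.0560)
Area = |Σ|/2 = |70.0560|/2 = 35.0280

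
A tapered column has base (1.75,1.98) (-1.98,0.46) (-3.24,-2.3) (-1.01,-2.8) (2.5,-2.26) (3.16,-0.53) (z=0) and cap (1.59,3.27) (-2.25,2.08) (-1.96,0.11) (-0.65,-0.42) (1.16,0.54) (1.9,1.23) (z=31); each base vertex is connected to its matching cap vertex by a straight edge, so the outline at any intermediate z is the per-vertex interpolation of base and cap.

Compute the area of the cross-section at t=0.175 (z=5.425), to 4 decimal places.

Cross-section at t=0.175: each vertex is (1-t)·p0[i] + t·p1[i].
  v1: (1-0.175)·(1.75,1.98) + 0.175·(1.59,3.27) = (1.7220,2.2058)
  v2: (1-0.175)·(-1.98,0.46) + 0.175·(-2.25,2.08) = (-2.0272,0.7435)
  v3: (1-0.175)·(-3.24,-2.3) + 0.175·(-1.96,0.11) = (-3.0160,-1.8782)
  v4: (1-0.175)·(-1.01,-2.8) + 0.175·(-0.65,-0.42) = (-0.9470,-2.3835)
  v5: (1-0.175)·(2.5,-2.26) + 0.175·(1.16,0.54) = (2.2655,-1.7700)
  v6: (1-0.175)·(3.16,-0.53) + 0.175·(1.9,1.23) = (2.9395,-0.2220)
Shoelace sum Σ(x_i·y_{i+1} − x_{i+1}·y_i):
  i=1: 1.7220·0.7435 − -2.0272·2.2058 = +5.7519 (running +5.7519)
  i=2: -2.0272·-1.8782 − -3.0160·0.7435 = +6.0501 (running +11.8020)
  i=3: -3.0160·-2.3835 − -0.9470·-1.8782 = +5.4099 (running +17.2119)
  i=4: -0.9470·-1.7700 − 2.2655·-2.3835 = +7.0760 (running +24.2879)
  i=5: 2.2655·-0.2220 − 2.9395·-1.7700 = +4.7000 (running +28.9879)
  i=6: 2.9395·2.2058 − 1.7220·-0.2220 = +6.8661 (running +35.8540)
Area = |Σ|/2 = |35.8540|/2 = 17.9270

Area at t=0.175: 17.9270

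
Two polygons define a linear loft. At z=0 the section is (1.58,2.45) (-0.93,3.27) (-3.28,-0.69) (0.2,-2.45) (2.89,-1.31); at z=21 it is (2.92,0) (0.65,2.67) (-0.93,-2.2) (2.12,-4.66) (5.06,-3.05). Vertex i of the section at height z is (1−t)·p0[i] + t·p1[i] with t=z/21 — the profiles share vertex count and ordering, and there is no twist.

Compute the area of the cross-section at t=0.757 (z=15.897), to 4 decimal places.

Cross-section at t=0.757: each vertex is (1-t)·p0[i] + t·p1[i].
  v1: (1-0.757)·(1.58,2.45) + 0.757·(2.92,0) = (2.5944,0.5954)
  v2: (1-0.757)·(-0.93,3.27) + 0.757·(0.65,2.67) = (0.2661,2.8158)
  v3: (1-0.757)·(-3.28,-0.69) + 0.757·(-0.93,-2.2) = (-1.5010,-1.8331)
  v4: (1-0.757)·(0.2,-2.45) + 0.757·(2.12,-4.66) = (1.6534,-4.1230)
  v5: (1-0.757)·(2.89,-1.31) + 0.757·(5.06,-3.05) = (4.5327,-2.6272)
Shoelace sum Σ(x_i·y_{i+1} − x_{i+1}·y_i):
  i=1: 2.5944·2.8158 − 0.2661·0.5954 = +7.1469 (running +7.1469)
  i=2: 0.2661·-1.8331 − -1.5010·2.8158 = +3.7389 (running +10.8858)
  i=3: -1.5010·-4.1230 − 1.6534·-1.8331 = +9.2197 (running +20.1055)
  i=4: 1.6534·-2.6272 − 4.5327·-4.1230 = +14.3443 (running +34.4497)
  i=5: 4.5327·0.5954 − 2.5944·-2.6272 = +9.5144 (running +43.9642)
Area = |Σ|/2 = |43.9642|/2 = 21.9821

Area at t=0.757: 21.9821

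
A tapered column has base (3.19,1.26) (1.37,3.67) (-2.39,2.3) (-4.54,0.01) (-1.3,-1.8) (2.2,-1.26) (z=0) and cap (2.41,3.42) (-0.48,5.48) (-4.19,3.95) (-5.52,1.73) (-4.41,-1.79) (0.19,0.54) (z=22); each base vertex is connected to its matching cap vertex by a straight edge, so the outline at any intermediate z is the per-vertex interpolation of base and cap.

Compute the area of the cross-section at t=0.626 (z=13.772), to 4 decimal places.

Area at t=0.626: 30.5445

Cross-section at t=0.626: each vertex is (1-t)·p0[i] + t·p1[i].
  v1: (1-0.626)·(3.19,1.26) + 0.626·(2.41,3.42) = (2.7017,2.6122)
  v2: (1-0.626)·(1.37,3.67) + 0.626·(-0.48,5.48) = (0.2119,4.8031)
  v3: (1-0.626)·(-2.39,2.3) + 0.626·(-4.19,3.95) = (-3.5168,3.3329)
  v4: (1-0.626)·(-4.54,0.01) + 0.626·(-5.52,1.73) = (-5.1535,1.0867)
  v5: (1-0.626)·(-1.3,-1.8) + 0.626·(-4.41,-1.79) = (-3.2469,-1.7937)
  v6: (1-0.626)·(2.2,-1.26) + 0.626·(0.19,0.54) = (0.9417,-0.1332)
Shoelace sum Σ(x_i·y_{i+1} − x_{i+1}·y_i):
  i=1: 2.7017·4.8031 − 0.2119·2.6122 = +12.4230 (running +12.4230)
  i=2: 0.2119·3.3329 − -3.5168·4.8031 = +17.5976 (running +30.0206)
  i=3: -3.5168·1.0867 − -5.1535·3.3329 = +13.3543 (running +43.3749)
  i=4: -5.1535·-1.7937 − -3.2469·1.0867 = +12.7724 (running +56.1473)
  i=5: -3.2469·-0.1332 − 0.9417·-1.7937 = +2.1217 (running +58.2691)
  i=6: 0.9417·2.6122 − 2.7017·-0.1332 = +2.8198 (running +61.0889)
Area = |Σ|/2 = |61.0889|/2 = 30.5445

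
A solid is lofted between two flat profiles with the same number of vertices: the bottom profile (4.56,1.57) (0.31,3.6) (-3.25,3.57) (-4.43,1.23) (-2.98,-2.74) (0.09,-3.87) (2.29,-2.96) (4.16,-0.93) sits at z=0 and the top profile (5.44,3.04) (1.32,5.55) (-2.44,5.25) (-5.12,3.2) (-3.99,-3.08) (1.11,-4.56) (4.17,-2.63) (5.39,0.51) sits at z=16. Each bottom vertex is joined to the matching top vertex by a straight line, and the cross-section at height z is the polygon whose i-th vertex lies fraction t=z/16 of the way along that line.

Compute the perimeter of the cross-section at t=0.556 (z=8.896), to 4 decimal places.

Cross-section at t=0.556: each vertex is (1-t)·p0[i] + t·p1[i].
  v1: (1-0.556)·(4.56,1.57) + 0.556·(5.44,3.04) = (5.0493,2.3873)
  v2: (1-0.556)·(0.31,3.6) + 0.556·(1.32,5.55) = (0.8716,4.6842)
  v3: (1-0.556)·(-3.25,3.57) + 0.556·(-2.44,5.25) = (-2.7996,4.5041)
  v4: (1-0.556)·(-4.43,1.23) + 0.556·(-5.12,3.2) = (-4.8136,2.3253)
  v5: (1-0.556)·(-2.98,-2.74) + 0.556·(-3.99,-3.08) = (-3.5416,-2.9290)
  v6: (1-0.556)·(0.09,-3.87) + 0.556·(1.11,-4.56) = (0.6571,-4.2536)
  v7: (1-0.556)·(2.29,-2.96) + 0.556·(4.17,-2.63) = (3.3353,-2.7765)
  v8: (1-0.556)·(4.16,-0.93) + 0.556·(5.39,0.51) = (4.8439,-0.1294)
Perimeter = Σ |v_{i+1} − v_i|:
  edge 1→2: √(-4.1777² + 2.2969²) = 4.7675 (running 4.7675)
  edge 2→3: √(-3.6712² + -0.1801²) = 3.6756 (running 8.4431)
  edge 3→4: √(-2.0140² + -2.1788²) = 2.9670 (running 11.4101)
  edge 4→5: √(1.2721² + -5.2544²) = 5.4062 (running 16.8163)
  edge 5→6: √(4.1987² + -1.3246²) = 4.4027 (running 21.2189)
  edge 6→7: √(2.6782² + 1.4771²) = 3.0585 (running 24.2774)
  edge 7→8: √(1.5086² + 2.6472²) = 3.0469 (running 27.3243)
  edge 8→1: √(0.2054² + 2.5167²) = 2.5250 (running 29.8494)
Perimeter = 29.8494

Perimeter at t=0.556: 29.8494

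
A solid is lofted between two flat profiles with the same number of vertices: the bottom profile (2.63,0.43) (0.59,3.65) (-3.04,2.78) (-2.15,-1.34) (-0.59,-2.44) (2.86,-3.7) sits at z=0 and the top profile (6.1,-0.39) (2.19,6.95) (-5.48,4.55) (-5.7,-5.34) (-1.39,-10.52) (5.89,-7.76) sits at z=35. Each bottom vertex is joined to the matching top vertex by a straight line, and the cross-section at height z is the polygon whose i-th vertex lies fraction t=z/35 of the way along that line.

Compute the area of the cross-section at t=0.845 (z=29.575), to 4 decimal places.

Area at t=0.845: 131.4106

Cross-section at t=0.845: each vertex is (1-t)·p0[i] + t·p1[i].
  v1: (1-0.845)·(2.63,0.43) + 0.845·(6.1,-0.39) = (5.5621,-0.2629)
  v2: (1-0.845)·(0.59,3.65) + 0.845·(2.19,6.95) = (1.9420,6.4385)
  v3: (1-0.845)·(-3.04,2.78) + 0.845·(-5.48,4.55) = (-5.1018,4.2756)
  v4: (1-0.845)·(-2.15,-1.34) + 0.845·(-5.7,-5.34) = (-5.1497,-4.7200)
  v5: (1-0.845)·(-0.59,-2.44) + 0.845·(-1.39,-10.52) = (-1.2660,-9.2676)
  v6: (1-0.845)·(2.86,-3.7) + 0.845·(5.89,-7.76) = (5.4203,-7.1307)
Shoelace sum Σ(x_i·y_{i+1} − x_{i+1}·y_i):
  i=1: 5.5621·6.4385 − 1.9420·-0.2629 = +36.3225 (running +36.3225)
  i=2: 1.9420·4.2756 − -5.1018·6.4385 = +41.1513 (running +77.4737)
  i=3: -5.1018·-4.7200 − -5.1497·4.2756 = +46.0990 (running +123.5727)
  i=4: -5.1497·-9.2676 − -1.2660·-4.7200 = +41.7503 (running +165.3230)
  i=5: -1.2660·-7.1307 − 5.4203·-9.2676 = +59.2611 (running +224.5841)
  i=6: 5.4203·-0.2629 − 5.5621·-7.1307 = +38.2370 (running +262.8211)
Area = |Σ|/2 = |262.8211|/2 = 131.4106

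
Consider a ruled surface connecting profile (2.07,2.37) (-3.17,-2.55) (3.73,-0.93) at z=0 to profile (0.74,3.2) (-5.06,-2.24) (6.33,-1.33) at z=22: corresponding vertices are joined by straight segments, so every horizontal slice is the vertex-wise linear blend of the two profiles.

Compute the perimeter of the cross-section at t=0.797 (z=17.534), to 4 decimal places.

Cross-section at t=0.797: each vertex is (1-t)·p0[i] + t·p1[i].
  v1: (1-0.797)·(2.07,2.37) + 0.797·(0.74,3.2) = (1.0100,3.0315)
  v2: (1-0.797)·(-3.17,-2.55) + 0.797·(-5.06,-2.24) = (-4.6763,-2.3029)
  v3: (1-0.797)·(3.73,-0.93) + 0.797·(6.33,-1.33) = (5.8022,-1.2488)
Perimeter = Σ |v_{i+1} − v_i|:
  edge 1→2: √(-5.6863² + -5.3344²) = 7.7968 (running 7.7968)
  edge 2→3: √(10.4785² + 1.0541²) = 10.5314 (running 18.3282)
  edge 3→1: √(-4.7922² + 4.2803²) = 6.4254 (running 24.7537)
Perimeter = 24.7537

Perimeter at t=0.797: 24.7537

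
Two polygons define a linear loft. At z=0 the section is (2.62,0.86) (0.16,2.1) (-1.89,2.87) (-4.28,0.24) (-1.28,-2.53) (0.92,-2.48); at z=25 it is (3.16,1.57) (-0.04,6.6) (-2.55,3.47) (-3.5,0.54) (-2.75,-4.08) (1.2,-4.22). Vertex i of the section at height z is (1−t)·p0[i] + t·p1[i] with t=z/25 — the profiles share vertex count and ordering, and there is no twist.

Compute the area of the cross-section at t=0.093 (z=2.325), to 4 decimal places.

Area at t=0.093: 24.7717

Cross-section at t=0.093: each vertex is (1-t)·p0[i] + t·p1[i].
  v1: (1-0.093)·(2.62,0.86) + 0.093·(3.16,1.57) = (2.6702,0.9260)
  v2: (1-0.093)·(0.16,2.1) + 0.093·(-0.04,6.6) = (0.1414,2.5185)
  v3: (1-0.093)·(-1.89,2.87) + 0.093·(-2.55,3.47) = (-1.9514,2.9258)
  v4: (1-0.093)·(-4.28,0.24) + 0.093·(-3.5,0.54) = (-4.2075,0.2679)
  v5: (1-0.093)·(-1.28,-2.53) + 0.093·(-2.75,-4.08) = (-1.4167,-2.6742)
  v6: (1-0.093)·(0.92,-2.48) + 0.093·(1.2,-4.22) = (0.9460,-2.6418)
Shoelace sum Σ(x_i·y_{i+1} − x_{i+1}·y_i):
  i=1: 2.6702·2.5185 − 0.1414·0.9260 = +6.5940 (running +6.5940)
  i=2: 0.1414·2.9258 − -1.9514·2.5185 = +5.3283 (running +11.9223)
  i=3: -1.9514·0.2679 − -4.2075·2.9258 = +11.7874 (running +23.7097)
  i=4: -4.2075·-2.6742 − -1.4167·0.2679 = +11.6309 (running +35.3406)
  i=5: -1.4167·-2.6418 − 0.9460·-2.6742 = +6.2725 (running +41.6131)
  i=6: 0.9460·0.9260 − 2.6702·-2.6418 = +7.9303 (running +49.5434)
Area = |Σ|/2 = |49.5434|/2 = 24.7717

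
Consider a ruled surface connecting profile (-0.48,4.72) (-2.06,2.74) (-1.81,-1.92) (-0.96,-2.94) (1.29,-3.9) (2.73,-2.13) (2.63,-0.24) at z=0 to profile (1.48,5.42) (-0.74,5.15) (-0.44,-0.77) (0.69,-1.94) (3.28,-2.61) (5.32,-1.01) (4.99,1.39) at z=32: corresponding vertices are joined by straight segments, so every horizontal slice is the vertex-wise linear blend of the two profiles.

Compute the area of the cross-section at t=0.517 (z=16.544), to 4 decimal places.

Cross-section at t=0.517: each vertex is (1-t)·p0[i] + t·p1[i].
  v1: (1-0.517)·(-0.48,4.72) + 0.517·(1.48,5.42) = (0.5333,5.0819)
  v2: (1-0.517)·(-2.06,2.74) + 0.517·(-0.74,5.15) = (-1.3776,3.9860)
  v3: (1-0.517)·(-1.81,-1.92) + 0.517·(-0.44,-0.77) = (-1.1017,-1.3255)
  v4: (1-0.517)·(-0.96,-2.94) + 0.517·(0.69,-1.94) = (-0.1069,-2.4230)
  v5: (1-0.517)·(1.29,-3.9) + 0.517·(3.28,-2.61) = (2.3188,-3.2331)
  v6: (1-0.517)·(2.73,-2.13) + 0.517·(5.32,-1.01) = (4.0690,-1.5510)
  v7: (1-0.517)·(2.63,-0.24) + 0.517·(4.99,1.39) = (3.8501,0.6027)
Shoelace sum Σ(x_i·y_{i+1} − x_{i+1}·y_i):
  i=1: 0.5333·3.9860 − -1.3776·5.0819 = +9.1264 (running +9.1264)
  i=2: -1.3776·-1.3255 − -1.1017·3.9860 = +6.2173 (running +15.3437)
  i=3: -1.1017·-2.4230 − -0.1069·-1.3255 = +2.5277 (running +17.8714)
  i=4: -0.1069·-3.2331 − 2.3188·-2.4230 = +5.9643 (running +23.8357)
  i=5: 2.3188·-1.5510 − 4.0690·-3.2331 = +9.5590 (running +33.3947)
  i=6: 4.0690·0.6027 − 3.8501·-1.5510 = +8.4238 (running +41.8186)
  i=7: 3.8501·5.0819 − 0.5333·0.6027 = +19.2445 (running +61.0630)
Area = |Σ|/2 = |61.0630|/2 = 30.5315

Area at t=0.517: 30.5315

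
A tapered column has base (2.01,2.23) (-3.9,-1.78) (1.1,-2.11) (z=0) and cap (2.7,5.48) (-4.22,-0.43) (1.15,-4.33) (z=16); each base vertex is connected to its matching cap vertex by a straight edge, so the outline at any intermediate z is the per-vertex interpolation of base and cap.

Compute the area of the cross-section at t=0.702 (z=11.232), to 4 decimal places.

Area at t=0.702: 23.4397

Cross-section at t=0.702: each vertex is (1-t)·p0[i] + t·p1[i].
  v1: (1-0.702)·(2.01,2.23) + 0.702·(2.7,5.48) = (2.4944,4.5115)
  v2: (1-0.702)·(-3.9,-1.78) + 0.702·(-4.22,-0.43) = (-4.1246,-0.8323)
  v3: (1-0.702)·(1.1,-2.11) + 0.702·(1.15,-4.33) = (1.1351,-3.6684)
Shoelace sum Σ(x_i·y_{i+1} − x_{i+1}·y_i):
  i=1: 2.4944·-0.8323 − -4.1246·4.5115 = +16.5322 (running +16.5322)
  i=2: -4.1246·-3.6684 − 1.1351·-0.8323 = +16.0757 (running +32.6080)
  i=3: 1.1351·4.5115 − 2.4944·-3.6684 = +14.2715 (running +46.8795)
Area = |Σ|/2 = |46.8795|/2 = 23.4397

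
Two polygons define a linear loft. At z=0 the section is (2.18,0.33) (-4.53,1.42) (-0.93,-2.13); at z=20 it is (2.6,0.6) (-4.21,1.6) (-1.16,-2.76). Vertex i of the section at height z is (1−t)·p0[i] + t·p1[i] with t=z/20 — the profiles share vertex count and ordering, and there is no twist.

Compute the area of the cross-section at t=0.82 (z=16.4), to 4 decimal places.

Cross-section at t=0.82: each vertex is (1-t)·p0[i] + t·p1[i].
  v1: (1-0.82)·(2.18,0.33) + 0.82·(2.6,0.6) = (2.5244,0.5514)
  v2: (1-0.82)·(-4.53,1.42) + 0.82·(-4.21,1.6) = (-4.2676,1.5676)
  v3: (1-0.82)·(-0.93,-2.13) + 0.82·(-1.16,-2.76) = (-1.1186,-2.6466)
Shoelace sum Σ(x_i·y_{i+1} − x_{i+1}·y_i):
  i=1: 2.5244·1.5676 − -4.2676·0.5514 = +6.3104 (running +6.3104)
  i=2: -4.2676·-2.6466 − -1.1186·1.5676 = +13.0481 (running +19.3586)
  i=3: -1.1186·0.5514 − 2.5244·-2.6466 = +6.0643 (running +25.4228)
Area = |Σ|/2 = |25.4228|/2 = 12.7114

Area at t=0.82: 12.7114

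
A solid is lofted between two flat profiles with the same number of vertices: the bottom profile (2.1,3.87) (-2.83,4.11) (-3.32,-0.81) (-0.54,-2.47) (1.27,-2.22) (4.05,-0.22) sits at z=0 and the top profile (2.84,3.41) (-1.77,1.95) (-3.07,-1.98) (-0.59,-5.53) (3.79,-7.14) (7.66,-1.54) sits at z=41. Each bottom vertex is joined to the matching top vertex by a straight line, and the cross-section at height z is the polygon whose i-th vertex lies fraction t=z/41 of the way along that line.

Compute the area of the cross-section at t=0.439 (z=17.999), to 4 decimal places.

Area at t=0.439: 49.0143

Cross-section at t=0.439: each vertex is (1-t)·p0[i] + t·p1[i].
  v1: (1-0.439)·(2.1,3.87) + 0.439·(2.84,3.41) = (2.4249,3.6681)
  v2: (1-0.439)·(-2.83,4.11) + 0.439·(-1.77,1.95) = (-2.3647,3.1618)
  v3: (1-0.439)·(-3.32,-0.81) + 0.439·(-3.07,-1.98) = (-3.2102,-1.3236)
  v4: (1-0.439)·(-0.54,-2.47) + 0.439·(-0.59,-5.53) = (-0.5619,-3.8133)
  v5: (1-0.439)·(1.27,-2.22) + 0.439·(3.79,-7.14) = (2.3763,-4.3799)
  v6: (1-0.439)·(4.05,-0.22) + 0.439·(7.66,-1.54) = (5.6348,-0.7995)
Shoelace sum Σ(x_i·y_{i+1} − x_{i+1}·y_i):
  i=1: 2.4249·3.1618 − -2.3647·3.6681 = +16.3405 (running +16.3405)
  i=2: -2.3647·-1.3236 − -3.2102·3.1618 = +13.2800 (running +29.6205)
  i=3: -3.2102·-3.8133 − -0.5619·-1.3236 = +11.4980 (running +41.1185)
  i=4: -0.5619·-4.3799 − 2.3763·-3.8133 = +11.5228 (running +52.6413)
  i=5: 2.3763·-0.7995 − 5.6348·-4.3799 = +22.7799 (running +75.4212)
  i=6: 5.6348·3.6681 − 2.4249·-0.7995 = +22.6074 (running +98.0286)
Area = |Σ|/2 = |98.0286|/2 = 49.0143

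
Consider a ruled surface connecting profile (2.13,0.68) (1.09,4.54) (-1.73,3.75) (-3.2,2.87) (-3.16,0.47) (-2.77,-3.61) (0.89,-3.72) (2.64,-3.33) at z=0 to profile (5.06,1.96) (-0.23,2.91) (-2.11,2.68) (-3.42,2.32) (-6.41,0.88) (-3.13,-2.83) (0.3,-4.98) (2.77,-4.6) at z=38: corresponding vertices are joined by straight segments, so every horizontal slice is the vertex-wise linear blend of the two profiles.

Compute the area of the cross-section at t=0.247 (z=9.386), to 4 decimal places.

Cross-section at t=0.247: each vertex is (1-t)·p0[i] + t·p1[i].
  v1: (1-0.247)·(2.13,0.68) + 0.247·(5.06,1.96) = (2.8537,0.9962)
  v2: (1-0.247)·(1.09,4.54) + 0.247·(-0.23,2.91) = (0.7640,4.1374)
  v3: (1-0.247)·(-1.73,3.75) + 0.247·(-2.11,2.68) = (-1.8239,3.4857)
  v4: (1-0.247)·(-3.2,2.87) + 0.247·(-3.42,2.32) = (-3.2543,2.7342)
  v5: (1-0.247)·(-3.16,0.47) + 0.247·(-6.41,0.88) = (-3.9627,0.5713)
  v6: (1-0.247)·(-2.77,-3.61) + 0.247·(-3.13,-2.83) = (-2.8589,-3.4173)
  v7: (1-0.247)·(0.89,-3.72) + 0.247·(0.3,-4.98) = (0.7443,-4.0312)
  v8: (1-0.247)·(2.64,-3.33) + 0.247·(2.77,-4.6) = (2.6721,-3.6437)
Shoelace sum Σ(x_i·y_{i+1} − x_{i+1}·y_i):
  i=1: 2.8537·4.1374 − 0.7640·0.9962 = +11.0459 (running +11.0459)
  i=2: 0.7640·3.4857 − -1.8239·4.1374 = +10.2090 (running +21.2548)
  i=3: -1.8239·2.7342 − -3.2543·3.4857 = +6.3570 (running +27.6118)
  i=4: -3.2543·0.5713 − -3.9627·2.7342 = +8.9756 (running +36.5875)
  i=5: -3.9627·-3.4173 − -2.8589·0.5713 = +15.1753 (running +51.7628)
  i=6: -2.8589·-4.0312 − 0.7443·-3.4173 = +14.0684 (running +65.8311)
  i=7: 0.7443·-3.6437 − 2.6721·-4.0312 = +8.0600 (running +73.8911)
  i=8: 2.6721·0.9962 − 2.8537·-3.6437 = +13.0599 (running +86.9510)
Area = |Σ|/2 = |86.9510|/2 = 43.4755

Area at t=0.247: 43.4755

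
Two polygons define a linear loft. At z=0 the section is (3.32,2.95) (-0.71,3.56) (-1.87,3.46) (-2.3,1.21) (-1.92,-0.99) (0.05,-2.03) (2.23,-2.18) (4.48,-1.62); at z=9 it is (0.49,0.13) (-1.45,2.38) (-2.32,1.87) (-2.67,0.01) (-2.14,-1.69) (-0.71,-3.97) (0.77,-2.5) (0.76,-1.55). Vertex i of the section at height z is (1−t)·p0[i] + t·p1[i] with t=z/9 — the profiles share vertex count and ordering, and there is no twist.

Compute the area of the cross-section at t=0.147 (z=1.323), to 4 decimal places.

Cross-section at t=0.147: each vertex is (1-t)·p0[i] + t·p1[i].
  v1: (1-0.147)·(3.32,2.95) + 0.147·(0.49,0.13) = (2.9040,2.5355)
  v2: (1-0.147)·(-0.71,3.56) + 0.147·(-1.45,2.38) = (-0.8188,3.3865)
  v3: (1-0.147)·(-1.87,3.46) + 0.147·(-2.32,1.87) = (-1.9362,3.2263)
  v4: (1-0.147)·(-2.3,1.21) + 0.147·(-2.67,0.01) = (-2.3544,1.0336)
  v5: (1-0.147)·(-1.92,-0.99) + 0.147·(-2.14,-1.69) = (-1.9523,-1.0929)
  v6: (1-0.147)·(0.05,-2.03) + 0.147·(-0.71,-3.97) = (-0.0617,-2.3152)
  v7: (1-0.147)·(2.23,-2.18) + 0.147·(0.77,-2.5) = (2.0154,-2.2270)
  v8: (1-0.147)·(4.48,-1.62) + 0.147·(0.76,-1.55) = (3.9332,-1.6097)
Shoelace sum Σ(x_i·y_{i+1} − x_{i+1}·y_i):
  i=1: 2.9040·3.3865 − -0.8188·2.5355 = +11.9105 (running +11.9105)
  i=2: -0.8188·3.2263 − -1.9362·3.3865 = +3.9152 (running +15.8257)
  i=3: -1.9362·1.0336 − -2.3544·3.2263 = +5.5947 (running +21.4204)
  i=4: -2.3544·-1.0929 − -1.9523·1.0336 = +4.5911 (running +26.0115)
  i=5: -1.9523·-2.3152 − -0.0617·-1.0929 = +4.4526 (running +30.4640)
  i=6: -0.0617·-2.2270 − 2.0154·-2.3152 = +4.8034 (running +35.2674)
  i=7: 2.0154·-1.6097 − 3.9332·-2.2270 = +5.5151 (running +40.7826)
  i=8: 3.9332·2.5355 − 2.9040·-1.6097 = +14.6470 (running +55.4295)
Area = |Σ|/2 = |55.4295|/2 = 27.7148

Area at t=0.147: 27.7148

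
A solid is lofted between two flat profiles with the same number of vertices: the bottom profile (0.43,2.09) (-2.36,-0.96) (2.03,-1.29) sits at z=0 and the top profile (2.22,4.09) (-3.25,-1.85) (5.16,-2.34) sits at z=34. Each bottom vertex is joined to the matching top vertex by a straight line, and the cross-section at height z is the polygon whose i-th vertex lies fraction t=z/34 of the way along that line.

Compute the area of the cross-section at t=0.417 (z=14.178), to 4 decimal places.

Cross-section at t=0.417: each vertex is (1-t)·p0[i] + t·p1[i].
  v1: (1-0.417)·(0.43,2.09) + 0.417·(2.22,4.09) = (1.1764,2.9240)
  v2: (1-0.417)·(-2.36,-0.96) + 0.417·(-3.25,-1.85) = (-2.7311,-1.3311)
  v3: (1-0.417)·(2.03,-1.29) + 0.417·(5.16,-2.34) = (3.3352,-1.7278)
Shoelace sum Σ(x_i·y_{i+1} − x_{i+1}·y_i):
  i=1: 1.1764·-1.3311 − -2.7311·2.9240 = +6.4198 (running +6.4198)
  i=2: -2.7311·-1.7278 − 3.3352·-1.3311 = +9.1586 (running +15.5784)
  i=3: 3.3352·2.9240 − 1.1764·-1.7278 = +11.7848 (running +27.3633)
Area = |Σ|/2 = |27.3633|/2 = 13.6816

Area at t=0.417: 13.6816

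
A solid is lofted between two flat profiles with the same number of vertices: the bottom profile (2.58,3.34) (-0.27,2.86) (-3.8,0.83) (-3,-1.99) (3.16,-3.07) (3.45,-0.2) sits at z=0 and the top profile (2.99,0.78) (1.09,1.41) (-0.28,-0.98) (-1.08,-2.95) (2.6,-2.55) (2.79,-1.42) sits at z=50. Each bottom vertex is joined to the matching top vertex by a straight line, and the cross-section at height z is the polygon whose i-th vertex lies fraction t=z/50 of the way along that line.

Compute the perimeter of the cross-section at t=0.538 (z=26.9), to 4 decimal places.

Perimeter at t=0.538: 17.5704

Cross-section at t=0.538: each vertex is (1-t)·p0[i] + t·p1[i].
  v1: (1-0.538)·(2.58,3.34) + 0.538·(2.99,0.78) = (2.8006,1.9627)
  v2: (1-0.538)·(-0.27,2.86) + 0.538·(1.09,1.41) = (0.4617,2.0799)
  v3: (1-0.538)·(-3.8,0.83) + 0.538·(-0.28,-0.98) = (-1.9062,-0.1438)
  v4: (1-0.538)·(-3,-1.99) + 0.538·(-1.08,-2.95) = (-1.9670,-2.5065)
  v5: (1-0.538)·(3.16,-3.07) + 0.538·(2.6,-2.55) = (2.8587,-2.7902)
  v6: (1-0.538)·(3.45,-0.2) + 0.538·(2.79,-1.42) = (3.0949,-0.8564)
Perimeter = Σ |v_{i+1} − v_i|:
  edge 1→2: √(-2.3389² + 0.1172²) = 2.3418 (running 2.3418)
  edge 2→3: √(-2.3679² + -2.2237²) = 3.2484 (running 5.5902)
  edge 3→4: √(-0.0608² + -2.3627²) = 2.3635 (running 7.9537)
  edge 4→5: √(4.8258² + -0.2838²) = 4.8341 (running 12.7878)
  edge 5→6: √(0.2362² + 1.9339²) = 1.9483 (running 14.7360)
  edge 6→1: √(-0.2943² + 2.8191²) = 2.8344 (running 17.5704)
Perimeter = 17.5704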